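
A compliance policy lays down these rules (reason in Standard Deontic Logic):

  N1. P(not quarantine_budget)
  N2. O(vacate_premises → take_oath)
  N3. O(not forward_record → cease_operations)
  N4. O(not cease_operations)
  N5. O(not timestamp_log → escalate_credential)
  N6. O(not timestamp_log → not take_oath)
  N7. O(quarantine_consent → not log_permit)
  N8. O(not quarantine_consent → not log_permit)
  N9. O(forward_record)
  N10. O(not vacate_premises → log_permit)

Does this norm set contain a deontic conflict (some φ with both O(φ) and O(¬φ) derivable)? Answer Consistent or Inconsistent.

Consistent

Premise 3 is O(not forward_record → cease_operations), but O(not forward_record) is not derivable from the premises, so it does not yield O(cease_operations).
So O(cease_operations) is not derivable, and the apparent clash with O(not cease_operations) does not arise.
A world satisfying every obligation exists (e.g. cease_operations=false, escalate_credential=false, forward_record=true, log_permit=false, quarantine_budget=false, quarantine_consent=false, take_oath=true, timestamp_log=true, vacate_premises=true); no atom is both obligatory and forbidden, so the set is consistent.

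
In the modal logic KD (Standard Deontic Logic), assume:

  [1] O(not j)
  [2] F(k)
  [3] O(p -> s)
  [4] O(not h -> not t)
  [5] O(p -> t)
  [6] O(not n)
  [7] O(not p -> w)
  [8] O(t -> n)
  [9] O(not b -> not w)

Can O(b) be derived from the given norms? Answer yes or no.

Premise 6 states O(not n) outright.
Premise 8 is O(t -> n); contrapositively O(not n -> not t). Since O(not n) holds, K gives O(not t).
The contrapositive of premise 5 (O(p -> t)) is O(not t -> not p), and O(not t) is already established, so O(not p).
From O(not p) and premise 7, O(not p -> w), we obtain O(w).
Premise 9 is O(not b -> not w); contrapositively O(w -> b). Since O(w) holds, K gives O(b).
Premises 1, 2, 3, 4 do not contribute to this derivation.
So O(b) follows.

Yes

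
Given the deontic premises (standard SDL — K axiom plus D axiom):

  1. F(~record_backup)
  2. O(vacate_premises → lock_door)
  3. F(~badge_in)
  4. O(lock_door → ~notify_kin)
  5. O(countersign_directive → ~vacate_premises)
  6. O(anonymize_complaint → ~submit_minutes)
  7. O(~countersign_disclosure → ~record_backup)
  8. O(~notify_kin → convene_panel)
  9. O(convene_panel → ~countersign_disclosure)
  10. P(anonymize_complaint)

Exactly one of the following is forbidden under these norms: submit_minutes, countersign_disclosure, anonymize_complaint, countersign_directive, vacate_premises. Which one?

vacate_premises

F(~record_backup) at premise 1 means O(record_backup).
Premise 7 is O(~countersign_disclosure → ~record_backup); contrapositively O(record_backup → countersign_disclosure). Since O(record_backup) holds, K gives O(countersign_disclosure).
Premise 9, O(convene_panel → ~countersign_disclosure), contraposes to O(countersign_disclosure → ~convene_panel); with O(countersign_disclosure) we get O(~convene_panel).
The contrapositive of premise 8 (O(~notify_kin → convene_panel)) is O(~convene_panel → notify_kin), and O(~convene_panel) is already established, so O(notify_kin).
Premise 4 is O(lock_door → ~notify_kin); contrapositively O(notify_kin → ~lock_door). Since O(notify_kin) holds, K gives O(~lock_door).
The contrapositive of premise 2 (O(vacate_premises → lock_door)) is O(~lock_door → ~vacate_premises), and O(~lock_door) is already established, so O(~vacate_premises).
So O(~vacate_premises) holds, i.e. vacate_premises is forbidden. None of the other listed options is forbidden under the premises.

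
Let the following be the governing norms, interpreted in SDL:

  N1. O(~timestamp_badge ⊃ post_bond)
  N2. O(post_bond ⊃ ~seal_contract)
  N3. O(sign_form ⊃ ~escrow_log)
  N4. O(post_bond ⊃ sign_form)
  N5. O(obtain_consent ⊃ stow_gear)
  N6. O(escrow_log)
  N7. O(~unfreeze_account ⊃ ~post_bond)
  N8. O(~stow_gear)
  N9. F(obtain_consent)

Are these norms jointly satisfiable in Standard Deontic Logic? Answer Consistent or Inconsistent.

Consistent

Premise 5 is O(obtain_consent ⊃ stow_gear), but O(obtain_consent) is not derivable from the premises, so it does not yield O(stow_gear).
So O(stow_gear) is not derivable, and the apparent clash with O(~stow_gear) does not arise.
A world satisfying every obligation exists (e.g. escrow_log=true, obtain_consent=false, post_bond=false, seal_contract=false, sign_form=false, stow_gear=false, timestamp_badge=true, unfreeze_account=false); no atom is both obligatory and forbidden, so the set is consistent.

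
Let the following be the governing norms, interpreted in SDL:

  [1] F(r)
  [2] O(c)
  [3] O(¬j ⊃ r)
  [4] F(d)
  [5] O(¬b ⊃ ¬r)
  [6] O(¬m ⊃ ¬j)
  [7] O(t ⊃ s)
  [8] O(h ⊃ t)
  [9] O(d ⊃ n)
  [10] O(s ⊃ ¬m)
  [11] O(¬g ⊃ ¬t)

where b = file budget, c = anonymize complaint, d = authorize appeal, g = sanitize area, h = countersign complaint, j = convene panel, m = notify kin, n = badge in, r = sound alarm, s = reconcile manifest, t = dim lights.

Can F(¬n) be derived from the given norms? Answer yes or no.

Premise 9 is O(d ⊃ n), but O(d) is not derivable from the premises, so it does not yield O(n).
No other premise forces O(n). An ideal world satisfying every premise can still have ¬n true, so F(¬n) is not derivable.

No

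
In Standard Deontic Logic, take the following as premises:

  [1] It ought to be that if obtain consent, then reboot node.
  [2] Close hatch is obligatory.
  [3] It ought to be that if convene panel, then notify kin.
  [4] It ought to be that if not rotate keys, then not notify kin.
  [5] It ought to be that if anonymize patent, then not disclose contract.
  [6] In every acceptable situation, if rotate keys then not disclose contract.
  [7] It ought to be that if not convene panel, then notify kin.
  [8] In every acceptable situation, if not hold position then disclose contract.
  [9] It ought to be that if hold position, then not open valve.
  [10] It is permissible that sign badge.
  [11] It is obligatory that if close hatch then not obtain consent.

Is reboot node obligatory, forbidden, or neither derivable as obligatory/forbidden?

Premise 1 is O(obtain_consent → reboot_node), but O(obtain_consent) is not derivable from the premises, so it does not yield O(reboot_node).
No premise or chain of K-axiom applications forces O(reboot_node), and none forces O(¬reboot_node). So reboot_node is neither obligatory nor forbidden under these norms.

Neither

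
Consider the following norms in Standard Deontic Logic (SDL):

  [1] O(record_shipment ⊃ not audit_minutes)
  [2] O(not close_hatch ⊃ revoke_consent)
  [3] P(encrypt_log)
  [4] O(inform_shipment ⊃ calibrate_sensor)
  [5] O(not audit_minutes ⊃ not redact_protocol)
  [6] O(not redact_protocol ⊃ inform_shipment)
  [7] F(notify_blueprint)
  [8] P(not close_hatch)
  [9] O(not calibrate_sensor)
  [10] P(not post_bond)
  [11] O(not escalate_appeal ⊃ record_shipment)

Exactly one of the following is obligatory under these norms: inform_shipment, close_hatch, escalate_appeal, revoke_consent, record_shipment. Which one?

Premise 9 states O(not calibrate_sensor) outright.
Premise 4, O(inform_shipment ⊃ calibrate_sensor), contraposes to O(not calibrate_sensor ⊃ not inform_shipment); with O(not calibrate_sensor) we get O(not inform_shipment).
Premise 6, O(not redact_protocol ⊃ inform_shipment), contraposes to O(not inform_shipment ⊃ redact_protocol); with O(not inform_shipment) we get O(redact_protocol).
Premise 5 is O(not audit_minutes ⊃ not redact_protocol); contrapositively O(redact_protocol ⊃ audit_minutes). Since O(redact_protocol) holds, K gives O(audit_minutes).
The contrapositive of premise 1 (O(record_shipment ⊃ not audit_minutes)) is O(audit_minutes ⊃ not record_shipment), and O(audit_minutes) is already established, so O(not record_shipment).
Premise 11 is O(not escalate_appeal ⊃ record_shipment); contrapositively O(not record_shipment ⊃ escalate_appeal). Since O(not record_shipment) holds, K gives O(escalate_appeal).
So O(escalate_appeal) holds — escalate_appeal is obligatory. None of the other listed options is made obligatory by any chain of premises.

escalate_appeal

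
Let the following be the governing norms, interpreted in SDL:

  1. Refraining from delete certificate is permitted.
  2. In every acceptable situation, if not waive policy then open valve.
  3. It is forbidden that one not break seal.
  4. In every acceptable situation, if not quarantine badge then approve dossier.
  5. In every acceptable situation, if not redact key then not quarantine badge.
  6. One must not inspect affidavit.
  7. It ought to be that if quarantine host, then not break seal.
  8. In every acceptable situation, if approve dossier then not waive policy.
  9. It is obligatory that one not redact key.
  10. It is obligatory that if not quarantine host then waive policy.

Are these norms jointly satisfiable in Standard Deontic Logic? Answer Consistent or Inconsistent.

Inconsistent

Premise 3 is F(¬break_seal), i.e. O(break_seal).
The contrapositive of premise 7 (O(quarantine_host → ¬break_seal)) is O(break_seal → ¬quarantine_host), and O(break_seal) is already established, so O(¬quarantine_host).
Premise 10 is O(¬quarantine_host → waive_policy); since O(¬quarantine_host), deontic closure gives O(waive_policy).
Premise 8, O(approve_dossier → ¬waive_policy), contraposes to O(waive_policy → ¬approve_dossier); with O(waive_policy) we get O(¬approve_dossier).
Premise 4, O(¬quarantine_badge → approve_dossier), contraposes to O(¬approve_dossier → quarantine_badge); with O(¬approve_dossier) we get O(quarantine_badge).
The contrapositive of premise 5 (O(¬redact_key → ¬quarantine_badge)) is O(quarantine_badge → redact_key), and O(quarantine_badge) is already established, so O(redact_key).
Yet premise 9 states O(¬redact_key).
We now have both O(redact_key) and O(¬redact_key) — redact_key is simultaneously obligatory and forbidden, violating the D-axiom.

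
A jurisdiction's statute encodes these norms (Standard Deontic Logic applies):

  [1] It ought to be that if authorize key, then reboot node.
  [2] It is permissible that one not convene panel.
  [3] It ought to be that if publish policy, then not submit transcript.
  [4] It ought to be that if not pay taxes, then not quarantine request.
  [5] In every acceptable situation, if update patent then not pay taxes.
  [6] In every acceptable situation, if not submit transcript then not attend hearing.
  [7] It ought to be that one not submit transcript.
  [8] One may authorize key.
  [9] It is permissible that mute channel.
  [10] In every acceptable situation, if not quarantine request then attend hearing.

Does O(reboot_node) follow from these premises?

Premise 1 is O(authorize_key → reboot_node), but O(authorize_key) is not derivable from the premises (the permission P(authorize_key) asserts only ¬O(¬authorize_key), not O(authorize_key)), so it does not yield O(reboot_node).
No other premise forces O(reboot_node). An ideal world satisfying every premise can still have reboot_node false, so O(reboot_node) is not derivable.

No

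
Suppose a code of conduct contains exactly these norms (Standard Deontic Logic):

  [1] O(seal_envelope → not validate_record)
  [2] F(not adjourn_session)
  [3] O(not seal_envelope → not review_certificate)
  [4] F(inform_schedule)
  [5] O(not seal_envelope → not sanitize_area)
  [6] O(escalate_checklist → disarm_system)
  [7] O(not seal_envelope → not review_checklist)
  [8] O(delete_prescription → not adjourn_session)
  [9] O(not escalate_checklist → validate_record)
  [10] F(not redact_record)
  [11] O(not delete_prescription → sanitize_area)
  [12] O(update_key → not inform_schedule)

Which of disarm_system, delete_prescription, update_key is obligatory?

disarm_system

Premise 2, F(not adjourn_session), is equivalent to O(adjourn_session).
Premise 8, O(delete_prescription → not adjourn_session), contraposes to O(adjourn_session → not delete_prescription); with O(adjourn_session) we get O(not delete_prescription).
From O(not delete_prescription) and premise 11, O(not delete_prescription → sanitize_area), we obtain O(sanitize_area).
Premise 5, O(not seal_envelope → not sanitize_area), contraposes to O(sanitize_area → seal_envelope); with O(sanitize_area) we get O(seal_envelope).
Applying K to premise 1 (O(seal_envelope → not validate_record)) and O(seal_envelope) yields O(not validate_record).
The contrapositive of premise 9 (O(not escalate_checklist → validate_record)) is O(not validate_record → escalate_checklist), and O(not validate_record) is already established, so O(escalate_checklist).
From O(escalate_checklist) and premise 6, O(escalate_checklist → disarm_system), we obtain O(disarm_system).
So O(disarm_system) holds — disarm_system is obligatory. None of the other listed options is made obligatory by any chain of premises.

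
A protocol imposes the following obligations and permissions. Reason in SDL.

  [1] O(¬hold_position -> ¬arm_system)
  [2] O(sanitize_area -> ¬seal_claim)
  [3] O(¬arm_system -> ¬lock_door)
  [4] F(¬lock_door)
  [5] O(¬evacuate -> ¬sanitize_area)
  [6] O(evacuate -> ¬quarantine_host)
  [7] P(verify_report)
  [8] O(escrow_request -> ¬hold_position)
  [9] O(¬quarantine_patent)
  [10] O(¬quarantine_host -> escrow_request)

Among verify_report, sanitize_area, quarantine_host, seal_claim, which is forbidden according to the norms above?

Premise 4 is F(¬lock_door), i.e. O(lock_door).
Premise 3 is O(¬arm_system -> ¬lock_door); contrapositively O(lock_door -> arm_system). Since O(lock_door) holds, K gives O(arm_system).
The contrapositive of premise 1 (O(¬hold_position -> ¬arm_system)) is O(arm_system -> hold_position), and O(arm_system) is already established, so O(hold_position).
Premise 8 is O(escrow_request -> ¬hold_position); contrapositively O(hold_position -> ¬escrow_request). Since O(hold_position) holds, K gives O(¬escrow_request).
Premise 10 is O(¬quarantine_host -> escrow_request); contrapositively O(¬escrow_request -> quarantine_host). Since O(¬escrow_request) holds, K gives O(quarantine_host).
Premise 6, O(evacuate -> ¬quarantine_host), contraposes to O(quarantine_host -> ¬evacuate); with O(quarantine_host) we get O(¬evacuate).
From O(¬evacuate) and premise 5, O(¬evacuate -> ¬sanitize_area), we obtain O(¬sanitize_area).
So O(¬sanitize_area) holds, i.e. sanitize_area is forbidden. None of the other listed options is forbidden under the premises.

sanitize_area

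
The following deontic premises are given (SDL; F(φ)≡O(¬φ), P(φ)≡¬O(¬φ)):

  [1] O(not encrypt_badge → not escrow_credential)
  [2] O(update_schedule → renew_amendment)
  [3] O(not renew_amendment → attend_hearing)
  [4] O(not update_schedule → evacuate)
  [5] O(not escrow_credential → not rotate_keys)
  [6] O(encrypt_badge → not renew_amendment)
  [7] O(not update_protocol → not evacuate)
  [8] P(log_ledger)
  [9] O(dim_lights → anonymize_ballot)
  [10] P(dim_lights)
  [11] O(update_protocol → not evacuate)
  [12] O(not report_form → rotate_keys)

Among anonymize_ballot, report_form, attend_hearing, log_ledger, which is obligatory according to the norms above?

report_form

By case analysis on update_protocol: premise 11 gives O(update_protocol → not evacuate) and premise 7 gives O(not update_protocol → not evacuate), so O(not evacuate) either way.
Premise 4, O(not update_schedule → evacuate), contraposes to O(not evacuate → update_schedule); with O(not evacuate) we get O(update_schedule).
From O(update_schedule) and premise 2, O(update_schedule → renew_amendment), we obtain O(renew_amendment).
Premise 6, O(encrypt_badge → not renew_amendment), contraposes to O(renew_amendment → not encrypt_badge); with O(renew_amendment) we get O(not encrypt_badge).
Premise 1 is O(not encrypt_badge → not escrow_credential); since O(not encrypt_badge), deontic closure gives O(not escrow_credential).
From O(not escrow_credential) and premise 5, O(not escrow_credential → not rotate_keys), we obtain O(not rotate_keys).
Premise 12, O(not report_form → rotate_keys), contraposes to O(not rotate_keys → report_form); with O(not rotate_keys) we get O(report_form).
So O(report_form) holds — report_form is obligatory. None of the other listed options is made obligatory by any chain of premises.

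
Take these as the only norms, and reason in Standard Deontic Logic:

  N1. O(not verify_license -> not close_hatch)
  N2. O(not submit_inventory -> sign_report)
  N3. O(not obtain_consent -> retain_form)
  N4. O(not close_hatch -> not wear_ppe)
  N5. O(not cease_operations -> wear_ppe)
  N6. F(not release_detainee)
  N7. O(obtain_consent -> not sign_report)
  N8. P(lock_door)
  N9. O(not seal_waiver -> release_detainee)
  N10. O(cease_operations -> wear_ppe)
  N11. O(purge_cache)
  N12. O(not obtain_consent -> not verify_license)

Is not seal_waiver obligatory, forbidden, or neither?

Premise 9 is O(not seal_waiver -> release_detainee); even if O(release_detainee) held, inferring O(not seal_waiver) would be affirming the consequent — invalid.
No premise or chain of K-axiom applications forces O(not seal_waiver), and none forces O(seal_waiver). So not seal_waiver is neither obligatory nor forbidden under these norms.

Neither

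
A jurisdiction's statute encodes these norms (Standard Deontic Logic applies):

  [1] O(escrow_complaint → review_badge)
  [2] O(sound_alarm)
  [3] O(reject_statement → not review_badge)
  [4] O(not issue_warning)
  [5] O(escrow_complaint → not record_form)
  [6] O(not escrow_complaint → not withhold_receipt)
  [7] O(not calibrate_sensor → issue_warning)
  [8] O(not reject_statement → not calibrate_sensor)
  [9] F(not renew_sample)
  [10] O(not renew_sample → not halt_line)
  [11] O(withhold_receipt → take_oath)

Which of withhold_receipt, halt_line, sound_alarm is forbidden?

withhold_receipt

From premise 4 we have O(not issue_warning).
Premise 7 is O(not calibrate_sensor → issue_warning); contrapositively O(not issue_warning → calibrate_sensor). Since O(not issue_warning) holds, K gives O(calibrate_sensor).
The contrapositive of premise 8 (O(not reject_statement → not calibrate_sensor)) is O(calibrate_sensor → reject_statement), and O(calibrate_sensor) is already established, so O(reject_statement).
From O(reject_statement) and premise 3, O(reject_statement → not review_badge), we obtain O(not review_badge).
The contrapositive of premise 1 (O(escrow_complaint → review_badge)) is O(not review_badge → not escrow_complaint), and O(not review_badge) is already established, so O(not escrow_complaint).
From O(not escrow_complaint) and premise 6, O(not escrow_complaint → not withhold_receipt), we obtain O(not withhold_receipt).
So O(not withhold_receipt) holds, i.e. withhold_receipt is forbidden. None of the other listed options is forbidden under the premises.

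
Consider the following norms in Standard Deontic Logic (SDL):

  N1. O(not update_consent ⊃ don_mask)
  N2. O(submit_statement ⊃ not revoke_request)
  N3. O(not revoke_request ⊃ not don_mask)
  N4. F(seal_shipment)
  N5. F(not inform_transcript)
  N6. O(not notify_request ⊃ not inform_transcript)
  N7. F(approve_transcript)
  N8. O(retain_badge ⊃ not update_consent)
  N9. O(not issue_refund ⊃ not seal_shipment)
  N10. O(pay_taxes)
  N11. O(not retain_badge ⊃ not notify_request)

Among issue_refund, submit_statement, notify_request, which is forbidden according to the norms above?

Premise 5, F(not inform_transcript), is equivalent to O(inform_transcript).
Premise 6, O(not notify_request ⊃ not inform_transcript), contraposes to O(inform_transcript ⊃ notify_request); with O(inform_transcript) we get O(notify_request).
Premise 11, O(not retain_badge ⊃ not notify_request), contraposes to O(notify_request ⊃ retain_badge); with O(notify_request) we get O(retain_badge).
Applying K to premise 8 (O(retain_badge ⊃ not update_consent)) and O(retain_badge) yields O(not update_consent).
With premise 1, O(not update_consent ⊃ don_mask), the K-axiom yields O(don_mask).
The contrapositive of premise 3 (O(not revoke_request ⊃ not don_mask)) is O(don_mask ⊃ revoke_request), and O(don_mask) is already established, so O(revoke_request).
The contrapositive of premise 2 (O(submit_statement ⊃ not revoke_request)) is O(revoke_request ⊃ not submit_statement), and O(revoke_request) is already established, so O(not submit_statement).
So O(not submit_statement) holds, i.e. submit_statement is forbidden. None of the other listed options is forbidden under the premises.

submit_statement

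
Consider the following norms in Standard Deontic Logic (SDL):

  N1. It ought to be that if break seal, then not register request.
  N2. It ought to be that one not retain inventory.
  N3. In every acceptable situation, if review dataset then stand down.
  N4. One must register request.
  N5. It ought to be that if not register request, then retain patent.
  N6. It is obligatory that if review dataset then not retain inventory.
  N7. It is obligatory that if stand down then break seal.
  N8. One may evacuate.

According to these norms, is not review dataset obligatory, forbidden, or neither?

From premise 4 we have O(register_request).
Premise 1, O(break_seal → ¬register_request), contraposes to O(register_request → ¬break_seal); with O(register_request) we get O(¬break_seal).
The contrapositive of premise 7 (O(stand_down → break_seal)) is O(¬break_seal → ¬stand_down), and O(¬break_seal) is already established, so O(¬stand_down).
The contrapositive of premise 3 (O(review_dataset → stand_down)) is O(¬stand_down → ¬review_dataset), and O(¬stand_down) is already established, so O(¬review_dataset).
Premises 2, 5, 6, 8 do not contribute to this derivation.
Hence ¬review_dataset is obligatory.

Obligatory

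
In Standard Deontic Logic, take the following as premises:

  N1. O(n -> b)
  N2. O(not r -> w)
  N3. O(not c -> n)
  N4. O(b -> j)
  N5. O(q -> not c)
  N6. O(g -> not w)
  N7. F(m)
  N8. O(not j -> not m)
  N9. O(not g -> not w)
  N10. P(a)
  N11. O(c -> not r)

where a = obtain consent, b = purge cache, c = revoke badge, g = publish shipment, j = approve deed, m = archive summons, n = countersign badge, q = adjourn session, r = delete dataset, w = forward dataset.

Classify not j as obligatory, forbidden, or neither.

Premises 9 and 6 cover both cases: O(not g -> not w) and O(g -> not w). Since not g ∨ g is a tautology, O(not w) follows.
Premise 2 is O(not r -> w); contrapositively O(not w -> r). Since O(not w) holds, K gives O(r).
Premise 11, O(c -> not r), contraposes to O(r -> not c); with O(r) we get O(not c).
From O(not c) and premise 3, O(not c -> n), we obtain O(n).
From O(n) and premise 1, O(n -> b), we obtain O(b).
With premise 4, O(b -> j), the K-axiom yields O(j).
Premises 5, 7, 8, 10 do not contribute to this derivation.
Thus O(j), which is F(not j): not j is forbidden.

Forbidden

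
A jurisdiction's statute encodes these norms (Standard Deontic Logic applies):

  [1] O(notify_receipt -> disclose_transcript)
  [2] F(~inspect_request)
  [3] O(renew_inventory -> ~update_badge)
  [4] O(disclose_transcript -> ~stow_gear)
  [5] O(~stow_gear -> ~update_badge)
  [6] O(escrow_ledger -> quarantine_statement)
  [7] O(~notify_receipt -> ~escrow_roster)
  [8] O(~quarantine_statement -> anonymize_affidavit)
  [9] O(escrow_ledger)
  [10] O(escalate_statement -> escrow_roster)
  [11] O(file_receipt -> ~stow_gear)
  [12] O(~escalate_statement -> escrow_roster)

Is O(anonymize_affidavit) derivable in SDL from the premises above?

Premise 8 is O(~quarantine_statement -> anonymize_affidavit), but O(~quarantine_statement) is not derivable from the premises, so it does not yield O(anonymize_affidavit).
No other premise forces O(anonymize_affidavit). An ideal world satisfying every premise can still have anonymize_affidavit false, so O(anonymize_affidavit) is not derivable.

No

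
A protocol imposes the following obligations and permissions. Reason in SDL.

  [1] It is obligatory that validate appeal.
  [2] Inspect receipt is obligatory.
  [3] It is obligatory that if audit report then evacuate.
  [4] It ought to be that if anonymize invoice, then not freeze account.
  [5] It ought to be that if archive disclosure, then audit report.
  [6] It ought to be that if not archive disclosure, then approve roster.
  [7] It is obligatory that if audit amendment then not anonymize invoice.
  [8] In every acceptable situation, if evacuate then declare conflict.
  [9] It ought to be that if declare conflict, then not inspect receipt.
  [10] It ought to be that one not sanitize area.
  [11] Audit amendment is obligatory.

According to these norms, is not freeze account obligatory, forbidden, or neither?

Premise 4 is O(anonymize_invoice → ¬freeze_account), but O(anonymize_invoice) is not derivable from the premises, so it does not yield O(¬freeze_account).
No premise or chain of K-axiom applications forces O(¬freeze_account), and none forces O(freeze_account). So ¬freeze_account is neither obligatory nor forbidden under these norms.

Neither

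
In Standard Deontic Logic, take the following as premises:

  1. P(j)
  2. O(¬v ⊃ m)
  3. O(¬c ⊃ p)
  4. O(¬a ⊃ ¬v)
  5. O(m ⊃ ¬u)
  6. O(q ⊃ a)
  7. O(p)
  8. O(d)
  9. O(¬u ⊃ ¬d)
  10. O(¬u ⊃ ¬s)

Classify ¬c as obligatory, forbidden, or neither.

Premise 3 is O(¬c ⊃ p); even if O(p) held, inferring O(¬c) would be affirming the consequent — invalid.
No premise or chain of K-axiom applications forces O(¬c), and none forces O(c). So ¬c is neither obligatory nor forbidden under these norms.

Neither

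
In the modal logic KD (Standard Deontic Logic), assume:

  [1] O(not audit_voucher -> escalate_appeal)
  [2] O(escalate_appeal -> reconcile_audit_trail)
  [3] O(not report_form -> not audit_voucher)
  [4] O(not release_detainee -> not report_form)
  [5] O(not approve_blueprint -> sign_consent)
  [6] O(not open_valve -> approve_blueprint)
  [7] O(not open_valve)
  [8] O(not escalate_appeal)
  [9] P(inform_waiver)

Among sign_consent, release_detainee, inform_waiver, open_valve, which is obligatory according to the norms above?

release_detainee

From premise 8 we have O(not escalate_appeal).
Premise 1, O(not audit_voucher -> escalate_appeal), contraposes to O(not escalate_appeal -> audit_voucher); with O(not escalate_appeal) we get O(audit_voucher).
Premise 3, O(not report_form -> not audit_voucher), contraposes to O(audit_voucher -> report_form); with O(audit_voucher) we get O(report_form).
The contrapositive of premise 4 (O(not release_detainee -> not report_form)) is O(report_form -> release_detainee), and O(report_form) is already established, so O(release_detainee).
So O(release_detainee) holds — release_detainee is obligatory. None of the other listed options is made obligatory by any chain of premises.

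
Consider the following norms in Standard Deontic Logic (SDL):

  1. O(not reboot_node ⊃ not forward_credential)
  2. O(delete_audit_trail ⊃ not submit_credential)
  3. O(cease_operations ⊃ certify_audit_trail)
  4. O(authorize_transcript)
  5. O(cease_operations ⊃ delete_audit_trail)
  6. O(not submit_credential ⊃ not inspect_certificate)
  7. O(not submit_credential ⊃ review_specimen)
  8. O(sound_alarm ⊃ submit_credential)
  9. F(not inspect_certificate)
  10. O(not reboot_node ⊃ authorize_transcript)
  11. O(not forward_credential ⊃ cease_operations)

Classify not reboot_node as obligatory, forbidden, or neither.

Premise 9 is F(not inspect_certificate), i.e. O(inspect_certificate).
Premise 6 is O(not submit_credential ⊃ not inspect_certificate); contrapositively O(inspect_certificate ⊃ submit_credential). Since O(inspect_certificate) holds, K gives O(submit_credential).
Premise 2 is O(delete_audit_trail ⊃ not submit_credential); contrapositively O(submit_credential ⊃ not delete_audit_trail). Since O(submit_credential) holds, K gives O(not delete_audit_trail).
Premise 5 is O(cease_operations ⊃ delete_audit_trail); contrapositively O(not delete_audit_trail ⊃ not cease_operations). Since O(not delete_audit_trail) holds, K gives O(not cease_operations).
Premise 11, O(not forward_credential ⊃ cease_operations), contraposes to O(not cease_operations ⊃ forward_credential); with O(not cease_operations) we get O(forward_credential).
Premise 1 is O(not reboot_node ⊃ not forward_credential); contrapositively O(forward_credential ⊃ reboot_node). Since O(forward_credential) holds, K gives O(reboot_node).
Premises 3, 4, 7, 8, 10 do not contribute to this derivation.
Thus O(reboot_node), which is F(not reboot_node): not reboot_node is forbidden.

Forbidden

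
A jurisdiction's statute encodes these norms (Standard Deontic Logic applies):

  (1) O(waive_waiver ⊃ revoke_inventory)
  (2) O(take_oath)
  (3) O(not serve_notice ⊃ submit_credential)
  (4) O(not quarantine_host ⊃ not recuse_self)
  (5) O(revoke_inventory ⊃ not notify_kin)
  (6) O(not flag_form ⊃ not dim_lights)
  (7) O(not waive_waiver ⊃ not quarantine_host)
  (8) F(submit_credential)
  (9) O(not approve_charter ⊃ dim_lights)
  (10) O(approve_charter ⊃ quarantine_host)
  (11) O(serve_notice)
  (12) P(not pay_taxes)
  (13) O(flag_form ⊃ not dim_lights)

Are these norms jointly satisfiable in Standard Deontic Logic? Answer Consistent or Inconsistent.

Consistent

Premise 3 is O(not serve_notice ⊃ submit_credential), but O(not serve_notice) is not derivable from the premises, so it does not yield O(submit_credential).
So O(submit_credential) is not derivable, and the apparent clash with O(not submit_credential) does not arise.
A world satisfying every obligation exists (e.g. approve_charter=true, dim_lights=false, flag_form=false, notify_kin=false, pay_taxes=false, quarantine_host=true, recuse_self=false, revoke_inventory=true, serve_notice=true, submit_credential=false, take_oath=true, waive_waiver=true); no atom is both obligatory and forbidden, so the set is consistent.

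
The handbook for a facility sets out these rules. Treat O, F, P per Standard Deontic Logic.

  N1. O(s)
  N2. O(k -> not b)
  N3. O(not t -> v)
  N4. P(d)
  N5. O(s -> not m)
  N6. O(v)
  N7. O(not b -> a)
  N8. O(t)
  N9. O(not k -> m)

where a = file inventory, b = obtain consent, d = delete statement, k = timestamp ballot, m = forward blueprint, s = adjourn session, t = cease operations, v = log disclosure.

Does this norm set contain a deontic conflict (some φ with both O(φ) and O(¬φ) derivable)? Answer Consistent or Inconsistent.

Consistent

Premise 3 is O(not t -> v); even if O(v) held, inferring O(not t) would be affirming the consequent — invalid.
So O(not t) is not derivable, and the apparent clash with O(t) does not arise.
A world satisfying every obligation exists (e.g. a=true, b=false, d=false, k=true, m=false, s=true, t=true, v=true); no atom is both obligatory and forbidden, so the set is consistent.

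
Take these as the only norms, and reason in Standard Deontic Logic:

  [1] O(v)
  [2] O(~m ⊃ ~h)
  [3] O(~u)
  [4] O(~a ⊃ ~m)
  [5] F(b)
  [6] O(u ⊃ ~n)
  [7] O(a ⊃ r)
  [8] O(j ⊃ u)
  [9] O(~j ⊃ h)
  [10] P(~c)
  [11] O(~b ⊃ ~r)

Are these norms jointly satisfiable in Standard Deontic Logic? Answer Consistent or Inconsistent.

Premise 3 states O(~u) outright.
The contrapositive of premise 8 (O(j ⊃ u)) is O(~u ⊃ ~j), and O(~u) is already established, so O(~j).
Premise 9 is O(~j ⊃ h); since O(~j), deontic closure gives O(h).
The contrapositive of premise 2 (O(~m ⊃ ~h)) is O(h ⊃ m), and O(h) is already established, so O(m).
Premise 4, O(~a ⊃ ~m), contraposes to O(m ⊃ a); with O(m) we get O(a).
With premise 7, O(a ⊃ r), the K-axiom yields O(r).
The contrapositive of premise 11 (O(~b ⊃ ~r)) is O(r ⊃ b), and O(r) is already established, so O(b).
However, F(b) at premise 5 amounts to O(~b).
We now have both O(b) and O(~b) — b is simultaneously obligatory and forbidden, violating the D-axiom.

Inconsistent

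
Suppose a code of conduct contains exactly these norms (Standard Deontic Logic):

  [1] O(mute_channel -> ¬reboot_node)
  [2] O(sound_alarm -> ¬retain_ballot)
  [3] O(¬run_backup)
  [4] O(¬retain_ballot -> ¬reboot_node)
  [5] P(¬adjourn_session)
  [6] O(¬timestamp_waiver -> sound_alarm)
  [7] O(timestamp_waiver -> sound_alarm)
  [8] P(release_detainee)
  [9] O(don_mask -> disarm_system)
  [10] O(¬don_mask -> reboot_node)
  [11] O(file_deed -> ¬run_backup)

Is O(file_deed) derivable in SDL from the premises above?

No

Premise 11 is O(file_deed -> ¬run_backup); even if O(¬run_backup) held, inferring O(file_deed) would be affirming the consequent — invalid.
No other premise forces O(file_deed). An ideal world satisfying every premise can still have file_deed false, so O(file_deed) is not derivable.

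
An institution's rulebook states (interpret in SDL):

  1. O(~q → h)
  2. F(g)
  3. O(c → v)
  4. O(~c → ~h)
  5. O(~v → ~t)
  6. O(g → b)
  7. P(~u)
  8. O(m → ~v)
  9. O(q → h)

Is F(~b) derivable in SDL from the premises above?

Premise 6 is O(g → b), but O(g) is not derivable from the premises, so it does not yield O(b).
No other premise forces O(b). An ideal world satisfying every premise can still have ~b true, so F(~b) is not derivable.

No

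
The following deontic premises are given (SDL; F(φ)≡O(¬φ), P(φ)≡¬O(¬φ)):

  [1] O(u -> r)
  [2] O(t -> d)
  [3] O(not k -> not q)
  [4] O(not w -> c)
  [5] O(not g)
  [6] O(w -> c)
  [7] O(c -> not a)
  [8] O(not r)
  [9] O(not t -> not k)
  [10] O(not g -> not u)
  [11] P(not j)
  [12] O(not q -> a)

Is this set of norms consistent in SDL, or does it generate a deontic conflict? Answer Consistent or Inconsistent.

Premise 1 is O(u -> r), but O(u) is not derivable from the premises, so it does not yield O(r).
So O(r) is not derivable, and the apparent clash with O(not r) does not arise.
A world satisfying every obligation exists (e.g. a=false, c=true, d=true, g=false, j=false, k=true, q=true, r=false, t=true, u=false, w=false); no atom is both obligatory and forbidden, so the set is consistent.

Consistent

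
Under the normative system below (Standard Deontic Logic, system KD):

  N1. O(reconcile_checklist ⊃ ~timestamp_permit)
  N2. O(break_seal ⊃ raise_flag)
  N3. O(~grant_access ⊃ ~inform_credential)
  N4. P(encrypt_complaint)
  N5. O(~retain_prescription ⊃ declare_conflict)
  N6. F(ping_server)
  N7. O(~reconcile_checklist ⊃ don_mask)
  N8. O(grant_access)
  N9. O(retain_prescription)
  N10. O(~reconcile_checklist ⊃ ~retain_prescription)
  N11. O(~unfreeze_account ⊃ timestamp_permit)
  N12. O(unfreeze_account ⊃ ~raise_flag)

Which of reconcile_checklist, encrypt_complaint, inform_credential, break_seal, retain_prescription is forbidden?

break_seal

From premise 9 we have O(retain_prescription).
Premise 10 is O(~reconcile_checklist ⊃ ~retain_prescription); contrapositively O(retain_prescription ⊃ reconcile_checklist). Since O(retain_prescription) holds, K gives O(reconcile_checklist).
From O(reconcile_checklist) and premise 1, O(reconcile_checklist ⊃ ~timestamp_permit), we obtain O(~timestamp_permit).
Premise 11, O(~unfreeze_account ⊃ timestamp_permit), contraposes to O(~timestamp_permit ⊃ unfreeze_account); with O(~timestamp_permit) we get O(unfreeze_account).
Premise 12 is O(unfreeze_account ⊃ ~raise_flag); since O(unfreeze_account), deontic closure gives O(~raise_flag).
Premise 2 is O(break_seal ⊃ raise_flag); contrapositively O(~raise_flag ⊃ ~break_seal). Since O(~raise_flag) holds, K gives O(~break_seal).
So O(~break_seal) holds, i.e. break_seal is forbidden. None of the other listed options is forbidden under the premises.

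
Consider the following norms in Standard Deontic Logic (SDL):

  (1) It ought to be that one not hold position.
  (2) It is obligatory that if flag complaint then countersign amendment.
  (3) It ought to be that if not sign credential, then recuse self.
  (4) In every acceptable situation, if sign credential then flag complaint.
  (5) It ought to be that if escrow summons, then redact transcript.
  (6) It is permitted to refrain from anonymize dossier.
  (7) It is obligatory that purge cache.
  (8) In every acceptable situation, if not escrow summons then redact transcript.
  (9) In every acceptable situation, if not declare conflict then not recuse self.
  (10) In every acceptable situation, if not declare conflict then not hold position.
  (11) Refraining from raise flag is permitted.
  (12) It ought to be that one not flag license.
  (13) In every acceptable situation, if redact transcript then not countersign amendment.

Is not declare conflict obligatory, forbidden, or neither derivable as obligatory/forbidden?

Premises 8 and 5 are O(¬escrow_summons → redact_transcript) and O(escrow_summons → redact_transcript); every ideal world satisfies ¬escrow_summons or escrow_summons, so in either case redact_transcript holds — hence O(redact_transcript).
Applying K to premise 13 (O(redact_transcript → ¬countersign_amendment)) and O(redact_transcript) yields O(¬countersign_amendment).
Premise 2 is O(flag_complaint → countersign_amendment); contrapositively O(¬countersign_amendment → ¬flag_complaint). Since O(¬countersign_amendment) holds, K gives O(¬flag_complaint).
Premise 4, O(sign_credential → flag_complaint), contraposes to O(¬flag_complaint → ¬sign_credential); with O(¬flag_complaint) we get O(¬sign_credential).
From O(¬sign_credential) and premise 3, O(¬sign_credential → recuse_self), we obtain O(recuse_self).
Premise 9, O(¬declare_conflict → ¬recuse_self), contraposes to O(recuse_self → declare_conflict); with O(recuse_self) we get O(declare_conflict).
Premises 1, 6, 7, 10, 11, 12 do not contribute to this derivation.
Thus O(declare_conflict), which is F(¬declare_conflict): ¬declare_conflict is forbidden.

Forbidden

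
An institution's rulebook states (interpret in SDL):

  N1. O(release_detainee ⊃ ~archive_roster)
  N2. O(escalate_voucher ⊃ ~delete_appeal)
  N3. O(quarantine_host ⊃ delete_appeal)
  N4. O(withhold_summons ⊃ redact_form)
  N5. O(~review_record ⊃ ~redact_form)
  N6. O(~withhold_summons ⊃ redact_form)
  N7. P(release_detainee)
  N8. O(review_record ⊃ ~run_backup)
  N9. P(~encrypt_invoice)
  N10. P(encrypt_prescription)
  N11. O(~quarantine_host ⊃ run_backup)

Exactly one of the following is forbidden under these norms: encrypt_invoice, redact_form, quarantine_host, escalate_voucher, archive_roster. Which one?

escalate_voucher

Premises 4 and 6 cover both cases: O(withhold_summons ⊃ redact_form) and O(~withhold_summons ⊃ redact_form). Since withhold_summons ∨ ~withhold_summons is a tautology, O(redact_form) follows.
Premise 5, O(~review_record ⊃ ~redact_form), contraposes to O(redact_form ⊃ review_record); with O(redact_form) we get O(review_record).
From O(review_record) and premise 8, O(review_record ⊃ ~run_backup), we obtain O(~run_backup).
Premise 11 is O(~quarantine_host ⊃ run_backup); contrapositively O(~run_backup ⊃ quarantine_host). Since O(~run_backup) holds, K gives O(quarantine_host).
With premise 3, O(quarantine_host ⊃ delete_appeal), the K-axiom yields O(delete_appeal).
Premise 2 is O(escalate_voucher ⊃ ~delete_appeal); contrapositively O(delete_appeal ⊃ ~escalate_voucher). Since O(delete_appeal) holds, K gives O(~escalate_voucher).
So O(~escalate_voucher) holds, i.e. escalate_voucher is forbidden. None of the other listed options is forbidden under the premises.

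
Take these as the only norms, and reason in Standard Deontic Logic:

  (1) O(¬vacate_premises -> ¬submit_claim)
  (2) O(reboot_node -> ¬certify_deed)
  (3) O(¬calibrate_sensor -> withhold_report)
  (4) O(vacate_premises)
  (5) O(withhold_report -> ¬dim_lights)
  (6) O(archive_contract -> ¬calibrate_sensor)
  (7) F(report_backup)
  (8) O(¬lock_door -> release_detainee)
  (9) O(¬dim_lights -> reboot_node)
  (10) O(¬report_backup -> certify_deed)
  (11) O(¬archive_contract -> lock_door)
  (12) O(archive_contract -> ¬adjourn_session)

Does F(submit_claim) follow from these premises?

No

Premise 1 is O(¬vacate_premises -> ¬submit_claim), but O(¬vacate_premises) is not derivable from the premises, so it does not yield O(¬submit_claim).
No other premise forces O(¬submit_claim). An ideal world satisfying every premise can still have submit_claim true, so F(submit_claim) is not derivable.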